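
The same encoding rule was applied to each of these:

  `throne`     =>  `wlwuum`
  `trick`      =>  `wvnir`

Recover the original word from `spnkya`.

In throne: t→w is +3, h→l is +4, r→w is +5, o→u is +6 — the shift increases by 1 each position. Each letter shifts forward by (position + 3), i.e. 3, 4, 5, … — the shift grows by one for each successive letter.
Decoding spnkya: s−3=p, p−4=l, n−5=i, k−6=e, y−7=r, a−8=s.

pliers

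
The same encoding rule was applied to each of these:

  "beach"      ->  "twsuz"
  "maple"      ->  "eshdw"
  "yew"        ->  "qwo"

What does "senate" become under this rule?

Compare letters: b→t is +18, e→w is +18, a→s is +18 — a constant shift. Each letter is shifted forward by 18 in the alphabet (a Caesar shift of +18).
Applying it to senate: s+18=k, e+18=w, n+18=f, a+18=s, t+18=l, e+18=w.

kwfslw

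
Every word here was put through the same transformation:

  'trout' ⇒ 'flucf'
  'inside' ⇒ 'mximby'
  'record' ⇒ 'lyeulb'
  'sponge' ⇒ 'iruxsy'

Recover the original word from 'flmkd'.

t(19)→f(5) and r(17)→l(11) fit y≡23x+10 (mod 26); the inverse of 23 mod 26 is 17. Treating letters as 0–25, the rule is x ↦ 23x + 10 (mod 26).
Reversing it on flmkd: f(5)→17·(5−10)≡19=t; l(11)→17·(11−10)≡17=r; m(12)→17·(12−10)≡8=i; k(10)→17·(10−10)≡0=a; d(3)→17·(3−10)≡11=l (all mod 26).

trial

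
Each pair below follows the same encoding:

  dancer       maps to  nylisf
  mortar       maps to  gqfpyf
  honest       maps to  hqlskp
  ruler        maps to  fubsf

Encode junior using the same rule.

Each letter's alphabet position (a=0..z=25) is mapped through 5·x+24 mod 26 — an affine cipher.
Applying it to junior: j(9)→5·9+24≡17=r; u(20)→5·20+24≡20=u; n(13)→5·13+24≡11=l; i(8)→5·8+24≡12=m; o(14)→5·14+24≡16=q; r(17)→5·17+24≡5=f (all mod 26).

rulmqf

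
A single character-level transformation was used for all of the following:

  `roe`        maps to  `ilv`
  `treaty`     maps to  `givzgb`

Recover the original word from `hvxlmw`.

second

Each pair mirrors across the alphabet (r↔i, o↔l, e↔v): positions sum to 25. This is the alphabet-reversal cipher (Atbash): a becomes z, b becomes y, etc.
Undoing it on hvxlmw: h↔s, v↔e, x↔c, l↔o, m↔n, w↔d.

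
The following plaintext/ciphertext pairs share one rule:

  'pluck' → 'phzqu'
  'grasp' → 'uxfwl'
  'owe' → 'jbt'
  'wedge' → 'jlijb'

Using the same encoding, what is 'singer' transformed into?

wjlsnx

The output letters match the input read backwards, each shifted +5: pluck reversed is kculp. Read the word backwards and shift each letter +5.
On singer: reverse → regnis; then shift: r+5=w, e+5=j, g+5=l, n+5=s, i+5=n, s+5=x.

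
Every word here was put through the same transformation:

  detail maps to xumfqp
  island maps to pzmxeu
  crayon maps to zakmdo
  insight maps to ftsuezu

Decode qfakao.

coyote

The output letters match the input read backwards, each shifted +12: detail reversed is liated. Read the word backwards and shift each letter +12.
Undoing it on qfakao: shift back: q−12=e, f−12=t, a−12=o, k−12=y, a−12=o, o−12=c → etoyoc; then reverse → coyote.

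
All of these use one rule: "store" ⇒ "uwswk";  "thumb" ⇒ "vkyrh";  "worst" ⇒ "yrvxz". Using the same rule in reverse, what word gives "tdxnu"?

Each letter shifts forward by (position + 2), i.e. 2, 3, 4, … — the shift grows by one for each successive letter.
Decoding tdxnu: t−2=r, d−3=a, x−4=t, n−5=i, u−6=o.

ratio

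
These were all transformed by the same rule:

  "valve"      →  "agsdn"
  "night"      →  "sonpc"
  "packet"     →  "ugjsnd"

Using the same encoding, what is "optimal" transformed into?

In valve: v→a is +5, a→g is +6, l→s is +7, v→d is +8 — the shift increases by 1 each position. The shift increases by 1 at each position, starting from +5: 5, 6, 7, ….
For optimal: o+5=t, p+6=v, t+7=a, i+8=q, m+9=v, a+10=k, l+11=w.

tvaqvkw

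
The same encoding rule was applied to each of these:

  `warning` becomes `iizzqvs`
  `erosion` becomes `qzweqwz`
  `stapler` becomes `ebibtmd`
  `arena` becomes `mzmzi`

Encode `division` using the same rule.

pqduaqav

The shifts repeat in a cycle of length 3: positions 0,1,… shift by +12, +8, +8, then the pattern repeats.
For division: d+12=p, i+8=q, v+8=d, i+12=u, s+8=a, i+8=q, o+12=a, n+8=v.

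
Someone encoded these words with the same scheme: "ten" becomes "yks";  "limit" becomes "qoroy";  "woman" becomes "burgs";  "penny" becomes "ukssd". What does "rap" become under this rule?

wgu

Vowels shift forward by 6 and consonants shift forward by 5.
For rap: r(cons)+5=w, a(vowel)+6=g, p(cons)+5=u.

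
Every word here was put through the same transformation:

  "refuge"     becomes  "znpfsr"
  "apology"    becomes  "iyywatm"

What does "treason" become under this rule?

baolebb

The shift increases by 1 at each position, starting from +8: 8, 9, 10, ….
On treason: t+8=b, r+9=a, e+10=o, a+11=l, s+12=e, o+13=b, n+14=b.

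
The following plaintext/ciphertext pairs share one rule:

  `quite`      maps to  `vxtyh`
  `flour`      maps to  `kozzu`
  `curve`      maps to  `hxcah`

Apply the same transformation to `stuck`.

Shifts by position in quite: pos 0: q→v (+5), pos 1: u→x (+3), pos 2: i→t (+11), pos 3: t→y (+5), pos 4: e→h (+3) — repeating every 3. A repeating key of period 3 is used — shifts +5, +3, +11 over and over.
Applying it to stuck: s+5=x, t+3=w, u+11=f, c+5=h, k+3=n.

xwfhn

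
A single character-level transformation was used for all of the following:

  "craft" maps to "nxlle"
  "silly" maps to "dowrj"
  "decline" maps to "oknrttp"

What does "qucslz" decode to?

The shifts repeat in a cycle of length 2: positions 0,1,… shift by +11, +6, then the pattern repeats.
Reversing it on qucslz: q−11=f, u−6=o, c−11=r, s−6=m, l−11=a, z−6=t.

format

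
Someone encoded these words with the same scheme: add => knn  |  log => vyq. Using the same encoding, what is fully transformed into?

Compare letters: a→k is +10, d→n is +10, d→n is +10 — a constant shift. This is a Caesar cipher with shift 10.
Applying it to fully: f+10=p, u+10=e, l+10=v, l+10=v, y+10=i.

pevvi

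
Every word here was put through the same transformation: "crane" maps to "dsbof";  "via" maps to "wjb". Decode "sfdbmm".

Each letter is shifted forward by 1 in the alphabet (a Caesar shift of +1).
Reversing it on sfdbmm: s−1=r, f−1=e, d−1=c, b−1=a, m−1=l, m−1=l.

recall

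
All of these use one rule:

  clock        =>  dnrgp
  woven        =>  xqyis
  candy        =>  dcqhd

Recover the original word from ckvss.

In clock: c→d is +1, l→n is +2, o→r is +3, c→g is +4 — the shift increases by 1 each position. Each letter shifts forward by (position + 1), i.e. 1, 2, 3, … — the shift grows by one for each successive letter.
Undoing it on ckvss: c−1=b, k−2=i, v−3=s, s−4=o, s−5=n.

bison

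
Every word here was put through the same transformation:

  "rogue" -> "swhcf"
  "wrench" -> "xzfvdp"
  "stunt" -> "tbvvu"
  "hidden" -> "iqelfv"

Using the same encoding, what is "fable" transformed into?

gictf

It's a Vigenère-style cipher with numeric key [1,8]: position i shifts by key[i mod 2].
Applying it to fable: f+1=g, a+8=i, b+1=c, l+8=t, e+1=f.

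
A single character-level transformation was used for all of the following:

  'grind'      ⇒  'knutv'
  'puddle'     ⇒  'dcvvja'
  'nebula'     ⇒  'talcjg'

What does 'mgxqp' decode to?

watch

g(6)→k(10) and r(17)→n(13) fit y≡5x+6 (mod 26); the inverse of 5 mod 26 is 21. This is an affine cipher: with a=0,…,z=25, each position x becomes (5x+6) mod 26.
Decoding mgxqp: m(12)→21·(12−6)≡22=w; g(6)→21·(6−6)≡0=a; x(23)→21·(23−6)≡19=t; q(16)→21·(16−6)≡2=c; p(15)→21·(15−6)≡7=h (all mod 26).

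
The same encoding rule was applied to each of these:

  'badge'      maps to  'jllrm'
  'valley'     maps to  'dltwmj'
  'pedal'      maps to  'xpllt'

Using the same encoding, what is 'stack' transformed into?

aeins

It's a Vigenère-style cipher with numeric key [8,11]: position i shifts by key[i mod 2].
Applying it to stack: s+8=a, t+11=e, a+8=i, c+11=n, k+8=s.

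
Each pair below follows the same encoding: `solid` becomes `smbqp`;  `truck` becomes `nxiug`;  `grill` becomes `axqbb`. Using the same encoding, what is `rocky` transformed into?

xmugo

s(18)→s(18) and o(14)→m(12) fit y≡21x+4 (mod 26); the inverse of 21 mod 26 is 5. Each letter's alphabet position (a=0..z=25) is mapped through 21·x+4 mod 26 — an affine cipher.
On rocky: r(17)→21·17+4≡23=x; o(14)→21·14+4≡12=m; c(2)→21·2+4≡20=u; k(10)→21·10+4≡6=g; y(24)→21·24+4≡14=o (all mod 26).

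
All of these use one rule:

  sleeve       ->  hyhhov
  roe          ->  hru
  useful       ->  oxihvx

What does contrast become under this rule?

wvduwqrf

The output letters match the input read backwards, each shifted +3: sleeve reversed is eveels. Read the word backwards and shift each letter +3.
On contrast: reverse → tsartnoc; then shift: t+3=w, s+3=v, a+3=d, r+3=u, t+3=w, n+3=q, o+3=r, c+3=f.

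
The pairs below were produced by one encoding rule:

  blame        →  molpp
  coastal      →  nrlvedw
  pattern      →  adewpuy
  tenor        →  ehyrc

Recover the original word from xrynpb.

Shifts by position in blame: pos 0: b→m (+11), pos 1: l→o (+3), pos 2: a→l (+11), pos 3: m→p (+3) — repeating every 2. A repeating key of period 2 is used — shifts +11, +3 over and over.
Reversing it on xrynpb: x−11=m, r−3=o, y−11=n, n−3=k, p−11=e, b−3=y.

monkey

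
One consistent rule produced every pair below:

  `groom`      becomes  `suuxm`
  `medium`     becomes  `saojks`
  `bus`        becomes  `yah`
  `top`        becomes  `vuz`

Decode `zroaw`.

quilt

The output letters match the input read backwards, each shifted +6: groom reversed is moorg. The word is reversed, then every letter is shifted forward by 6.
Decoding zroaw: shift back: z−6=t, r−6=l, o−6=i, a−6=u, w−6=q → tliuq; then reverse → quilt.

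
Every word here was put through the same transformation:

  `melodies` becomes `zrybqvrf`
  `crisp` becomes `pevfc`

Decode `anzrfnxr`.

namesake

Compare letters: m→z is +13, e→r is +13, l→y is +13 — a constant shift. Every letter moves 13 places later in the alphabet, wrapping around z→a.
Reversing it on anzrfnxr: a−13=n, n−13=a, z−13=m, r−13=e, f−13=s, n−13=a, x−13=k, r−13=e.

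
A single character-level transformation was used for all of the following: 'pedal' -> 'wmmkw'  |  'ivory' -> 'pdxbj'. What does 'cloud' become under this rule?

In pedal: p→w is +7, e→m is +8, d→m is +9, a→k is +10 — the shift increases by 1 each position. Letter i (0-indexed) is shifted by i+7, so successive shifts are 7, 8, 9, ….
For cloud: c+7=j, l+8=t, o+9=x, u+10=e, d+11=o.

jtxeo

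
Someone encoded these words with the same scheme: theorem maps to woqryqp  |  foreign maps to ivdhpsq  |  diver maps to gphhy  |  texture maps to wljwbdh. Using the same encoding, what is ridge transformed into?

Shifts by position in theorem: pos 0: t→w (+3), pos 1: h→o (+7), pos 2: e→q (+12), pos 3: o→r (+3), pos 4: r→y (+7), pos 5: e→q (+12) — repeating every 3. It's a Vigenère-style cipher with numeric key [3,7,12]: position i shifts by key[i mod 3].
On ridge: r+3=u, i+7=p, d+12=p, g+3=j, e+7=l.

uppjl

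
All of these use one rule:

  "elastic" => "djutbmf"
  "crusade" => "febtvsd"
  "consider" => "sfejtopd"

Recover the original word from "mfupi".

hotel

The output letters match the input read backwards, each shifted +1: elastic reversed is citsale. The word is reversed, then every letter is shifted forward by 1.
Decoding mfupi: shift back: m−1=l, f−1=e, u−1=t, p−1=o, i−1=h → letoh; then reverse → hotel.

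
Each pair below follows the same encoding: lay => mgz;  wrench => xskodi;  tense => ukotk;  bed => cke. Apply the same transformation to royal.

The shift depends on letter class: consonant l→m is +1, but vowel a→g is +6. The rule splits by letter class: vowels +6, consonants +1.
For royal: r(cons)+1=s, o(vowel)+6=u, y(cons)+1=z, a(vowel)+6=g, l(cons)+1=m.

suzgm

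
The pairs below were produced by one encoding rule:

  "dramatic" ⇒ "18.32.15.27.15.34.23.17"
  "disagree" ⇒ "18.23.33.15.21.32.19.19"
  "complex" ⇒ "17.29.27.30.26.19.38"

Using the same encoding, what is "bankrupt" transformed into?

d is letter #4 and maps to 18: an offset of 14. The number is (letter's place in the alphabet, a=1) + 14.
On bankrupt: b=2→16, a=1→15, n=14→28, k=11→25, r=18→32, u=21→35, p=16→30, t=20→34.

16.15.28.25.32.35.30.34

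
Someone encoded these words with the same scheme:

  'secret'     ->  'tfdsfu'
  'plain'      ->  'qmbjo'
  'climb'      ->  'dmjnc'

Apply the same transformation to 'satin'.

Compare letters: s→t is +1, e→f is +1, c→d is +1 — a constant shift. This is a Caesar cipher with shift 1.
Applying it to satin: s+1=t, a+1=b, t+1=u, i+1=j, n+1=o.

tbujo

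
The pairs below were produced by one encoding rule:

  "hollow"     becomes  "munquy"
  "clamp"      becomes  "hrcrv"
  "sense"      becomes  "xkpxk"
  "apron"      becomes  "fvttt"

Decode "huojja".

The shifts repeat in a cycle of length 3: positions 0,1,… shift by +5, +6, +2, then the pattern repeats.
Decoding huojja: h−5=c, u−6=o, o−2=m, j−5=e, j−6=d, a−2=y.

comedy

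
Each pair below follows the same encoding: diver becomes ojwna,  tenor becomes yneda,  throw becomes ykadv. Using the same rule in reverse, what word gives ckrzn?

d(3)→o(14) and i(8)→j(9) fit y≡25x+17 (mod 26); the inverse of 25 mod 26 is 25. This is an affine cipher: with a=0,…,z=25, each position x becomes (25x+17) mod 26.
Reversing it on ckrzn: c(2)→25·(2−17)≡15=p; k(10)→25·(10−17)≡7=h; r(17)→25·(17−17)≡0=a; z(25)→25·(25−17)≡18=s; n(13)→25·(13−17)≡4=e (all mod 26).

phase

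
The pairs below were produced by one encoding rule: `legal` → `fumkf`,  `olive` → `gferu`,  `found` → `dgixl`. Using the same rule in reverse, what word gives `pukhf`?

l(11)→f(5) and e(4)→u(20) fit y≡9x+10 (mod 26); the inverse of 9 mod 26 is 3. Treating letters as 0–25, the rule is x ↦ 9x + 10 (mod 26).
Undoing it on pukhf: p(15)→3·(15−10)≡15=p; u(20)→3·(20−10)≡4=e; k(10)→3·(10−10)≡0=a; h(7)→3·(7−10)≡17=r; f(5)→3·(5−10)≡11=l (all mod 26).

pearl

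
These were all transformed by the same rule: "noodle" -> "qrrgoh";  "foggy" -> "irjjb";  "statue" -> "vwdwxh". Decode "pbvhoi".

myself

Compare letters: n→q is +3, o→r is +3, o→r is +3 — a constant shift. Each letter is shifted forward by 3 in the alphabet (a Caesar shift of +3).
Decoding pbvhoi: p−3=m, b−3=y, v−3=s, h−3=e, o−3=l, i−3=f.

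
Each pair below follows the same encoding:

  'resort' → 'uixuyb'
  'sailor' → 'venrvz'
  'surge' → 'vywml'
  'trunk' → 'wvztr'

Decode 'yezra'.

vault

In resort: r→u is +3, e→i is +4, s→x is +5, o→u is +6 — the shift increases by 1 each position. Each letter shifts forward by (position + 3), i.e. 3, 4, 5, … — the shift grows by one for each successive letter.
Undoing it on yezra: y−3=v, e−4=a, z−5=u, r−6=l, a−7=t.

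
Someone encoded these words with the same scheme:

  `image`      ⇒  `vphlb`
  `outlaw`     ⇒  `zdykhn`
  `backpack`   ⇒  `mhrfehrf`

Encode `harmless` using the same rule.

i(8)→v(21) and m(12)→p(15) fit y≡5x+7 (mod 26); the inverse of 5 mod 26 is 21. Treating letters as 0–25, the rule is x ↦ 5x + 7 (mod 26).
On harmless: h(7)→5·7+7≡16=q; a(0)→5·0+7≡7=h; r(17)→5·17+7≡14=o; m(12)→5·12+7≡15=p; l(11)→5·11+7≡10=k; e(4)→5·4+7≡1=b; s(18)→5·18+7≡19=t; s(18)→5·18+7≡19=t (all mod 26).

qhopkbtt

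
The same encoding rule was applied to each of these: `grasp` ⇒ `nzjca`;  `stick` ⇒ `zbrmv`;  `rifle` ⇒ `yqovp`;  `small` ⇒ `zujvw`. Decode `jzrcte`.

In grasp: g→n is +7, r→z is +8, a→j is +9, s→c is +10 — the shift increases by 1 each position. The shift increases by 1 at each position, starting from +7: 7, 8, 9, ….
Reversing it on jzrcte: j−7=c, z−8=r, r−9=i, c−10=s, t−11=i, e−12=s.

crisis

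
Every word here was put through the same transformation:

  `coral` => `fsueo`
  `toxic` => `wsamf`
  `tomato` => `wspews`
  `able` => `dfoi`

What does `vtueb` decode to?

spray

Shifts by position in coral: pos 0: c→f (+3), pos 1: o→s (+4), pos 2: r→u (+3), pos 3: a→e (+4) — repeating every 2. The shifts repeat in a cycle of length 2: positions 0,1,… shift by +3, +4, then the pattern repeats.
Decoding vtueb: v−3=s, t−4=p, u−3=r, e−4=a, b−3=y.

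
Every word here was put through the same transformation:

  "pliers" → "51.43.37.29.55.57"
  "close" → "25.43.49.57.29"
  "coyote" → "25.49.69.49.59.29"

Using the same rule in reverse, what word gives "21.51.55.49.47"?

p(#16)→51 and l(#12)→43: differences scale by 2, so n = 2·pos + 19. The formula is n = 2×(alphabet index, a=1) + 19.
Reversing it on 21.51.55.49.47: 21→(21−19)÷2=1=a, 51→(51−19)÷2=16=p, 55→(55−19)÷2=18=r, 49→(49−19)÷2=15=o, 47→(47−19)÷2=14=n.

apron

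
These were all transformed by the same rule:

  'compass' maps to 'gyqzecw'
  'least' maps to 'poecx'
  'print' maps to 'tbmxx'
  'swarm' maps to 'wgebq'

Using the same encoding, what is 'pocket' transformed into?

tyguid

A repeating key of period 2 is used — shifts +4, +10 over and over.
For pocket: p+4=t, o+10=y, c+4=g, k+10=u, e+4=i, t+10=d.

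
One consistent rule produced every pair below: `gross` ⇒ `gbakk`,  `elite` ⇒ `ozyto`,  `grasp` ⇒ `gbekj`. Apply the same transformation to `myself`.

imkozx

g(6)→g(6) and r(17)→b(1) fit y≡9x+4 (mod 26); the inverse of 9 mod 26 is 3. Treating letters as 0–25, the rule is x ↦ 9x + 4 (mod 26).
For myself: m(12)→9·12+4≡8=i; y(24)→9·24+4≡12=m; s(18)→9·18+4≡10=k; e(4)→9·4+4≡14=o; l(11)→9·11+4≡25=z; f(5)→9·5+4≡23=x (all mod 26).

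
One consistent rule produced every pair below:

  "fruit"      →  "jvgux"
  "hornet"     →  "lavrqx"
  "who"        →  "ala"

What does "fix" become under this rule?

The shift depends on letter class: consonant f→j is +4, but vowel u→g is +12. The rule splits by letter class: vowels +12, consonants +4.
Applying it to fix: f(cons)+4=j, i(vowel)+12=u, x(cons)+4=b.

jub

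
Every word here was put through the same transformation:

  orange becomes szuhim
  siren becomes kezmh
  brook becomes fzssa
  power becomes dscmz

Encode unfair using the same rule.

Treating letters as 0–25, the rule is x ↦ 11x + 20 (mod 26).
For unfair: u(20)→11·20+20≡6=g; n(13)→11·13+20≡7=h; f(5)→11·5+20≡23=x; a(0)→11·0+20≡20=u; i(8)→11·8+20≡4=e; r(17)→11·17+20≡25=z (all mod 26).

ghxuez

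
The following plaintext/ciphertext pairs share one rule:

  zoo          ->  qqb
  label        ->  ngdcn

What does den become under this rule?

The output letters match the input read backwards, each shifted +2: zoo reversed is ooz. Two steps: reverse the string, then apply a Caesar shift of +2.
For den: reverse → ned; then shift: n+2=p, e+2=g, d+2=f.

pgf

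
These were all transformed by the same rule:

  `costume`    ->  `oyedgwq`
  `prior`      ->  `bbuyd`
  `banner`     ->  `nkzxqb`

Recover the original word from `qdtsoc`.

ethics

Shifts by position in costume: pos 0: c→o (+12), pos 1: o→y (+10), pos 2: s→e (+12), pos 3: t→d (+10) — repeating every 2. It's a Vigenère-style cipher with numeric key [12,10]: position i shifts by key[i mod 2].
Decoding qdtsoc: q−12=e, d−10=t, t−12=h, s−10=i, o−12=c, c−10=s.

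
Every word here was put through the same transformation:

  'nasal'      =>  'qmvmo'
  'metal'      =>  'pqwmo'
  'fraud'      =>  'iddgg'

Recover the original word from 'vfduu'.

Shifts by position in nasal: pos 0: n→q (+3), pos 1: a→m (+12), pos 2: s→v (+3), pos 3: a→m (+12) — repeating every 2. A repeating key of period 2 is used — shifts +3, +12 over and over.
Decoding vfduu: v−3=s, f−12=t, d−3=a, u−12=i, u−3=r.

stair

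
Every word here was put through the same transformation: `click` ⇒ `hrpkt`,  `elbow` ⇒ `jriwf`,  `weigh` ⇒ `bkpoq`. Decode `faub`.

In click: c→h is +5, l→r is +6, i→p is +7, c→k is +8 — the shift increases by 1 each position. Letter i (0-indexed) is shifted by i+5, so successive shifts are 5, 6, 7, ….
Decoding faub: f−5=a, a−6=u, u−7=n, b−8=t.

aunt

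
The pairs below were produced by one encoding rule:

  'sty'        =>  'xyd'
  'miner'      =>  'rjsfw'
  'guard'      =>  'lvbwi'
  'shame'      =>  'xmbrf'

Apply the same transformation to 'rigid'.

wjlji

The shift depends on letter class: consonant s→x is +5, but vowel i→j is +1. Vowels shift forward by 1 and consonants shift forward by 5.
On rigid: r(cons)+5=w, i(vowel)+1=j, g(cons)+5=l, i(vowel)+1=j, d(cons)+5=i.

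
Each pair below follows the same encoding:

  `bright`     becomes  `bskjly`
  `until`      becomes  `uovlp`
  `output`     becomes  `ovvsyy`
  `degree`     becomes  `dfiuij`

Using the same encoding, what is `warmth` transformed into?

wbtpxm

In bright: b→b is +0, r→s is +1, i→k is +2, g→j is +3 — the shift increases by 1 each position. Letter i (0-indexed) is shifted by i+0, so successive shifts are 0, 1, 2, ….
On warmth: w+0=w, a+1=b, r+2=t, m+3=p, t+4=x, h+5=m.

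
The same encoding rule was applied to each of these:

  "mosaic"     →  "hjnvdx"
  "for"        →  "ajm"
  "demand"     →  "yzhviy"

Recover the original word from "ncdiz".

shine

Compare letters: m→h is +21, o→j is +21, s→n is +21 — a constant shift. Every letter moves 21 places later in the alphabet, wrapping around z→a.
Reversing it on ncdiz: n−21=s, c−21=h, d−21=i, i−21=n, z−21=e.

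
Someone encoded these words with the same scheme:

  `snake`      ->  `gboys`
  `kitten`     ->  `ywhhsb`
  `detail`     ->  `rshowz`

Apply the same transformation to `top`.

hcd

Each letter is shifted forward by 14 in the alphabet (a Caesar shift of +14).
On top: t+14=h, o+14=c, p+14=d.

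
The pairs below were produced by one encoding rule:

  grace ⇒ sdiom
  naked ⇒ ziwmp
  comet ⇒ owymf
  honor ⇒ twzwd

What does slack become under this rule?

Vowels shift forward by 8 and consonants shift forward by 12.
On slack: s(cons)+12=e, l(cons)+12=x, a(vowel)+8=i, c(cons)+12=o, k(cons)+12=w.

exiow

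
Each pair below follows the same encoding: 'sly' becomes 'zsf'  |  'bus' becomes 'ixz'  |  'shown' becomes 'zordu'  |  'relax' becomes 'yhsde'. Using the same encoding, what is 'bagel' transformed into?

idnhs

Vowels shift forward by 3 and consonants shift forward by 7.
On bagel: b(cons)+7=i, a(vowel)+3=d, g(cons)+7=n, e(vowel)+3=h, l(cons)+7=s.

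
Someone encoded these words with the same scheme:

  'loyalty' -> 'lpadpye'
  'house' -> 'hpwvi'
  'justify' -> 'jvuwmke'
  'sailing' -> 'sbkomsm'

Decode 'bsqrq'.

Each letter shifts forward by its position index (0, 1, 2, …) — the shift grows by one for each successive letter.
Decoding bsqrq: b−0=b, s−1=r, q−2=o, r−3=o, q−4=m.

broom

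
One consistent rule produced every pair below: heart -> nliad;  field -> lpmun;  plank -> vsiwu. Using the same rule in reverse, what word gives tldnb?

never

In heart: h→n is +6, e→l is +7, a→i is +8, r→a is +9 — the shift increases by 1 each position. The shift increases by 1 at each position, starting from +6: 6, 7, 8, ….
Reversing it on tldnb: t−6=n, l−7=e, d−8=v, n−9=e, b−10=r.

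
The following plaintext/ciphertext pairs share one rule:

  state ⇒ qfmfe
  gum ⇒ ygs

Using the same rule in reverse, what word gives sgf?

The output letters match the input read backwards, each shifted +12: state reversed is etats. Two steps: reverse the string, then apply a Caesar shift of +12.
Decoding sgf: shift back: s−12=g, g−12=u, f−12=t → gut; then reverse → tug.

tug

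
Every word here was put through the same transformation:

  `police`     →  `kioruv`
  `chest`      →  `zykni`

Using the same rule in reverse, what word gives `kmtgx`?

The output letters match the input read backwards, each shifted +6: police reversed is ecilop. Read the word backwards and shift each letter +6.
Reversing it on kmtgx: shift back: k−6=e, m−6=g, t−6=n, g−6=a, x−6=r → egnar; then reverse → range.

range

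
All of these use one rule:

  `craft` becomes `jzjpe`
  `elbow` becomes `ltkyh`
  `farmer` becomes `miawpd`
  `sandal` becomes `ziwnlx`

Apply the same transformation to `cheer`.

jpnoc

In craft: c→j is +7, r→z is +8, a→j is +9, f→p is +10 — the shift increases by 1 each position. Letter i (0-indexed) is shifted by i+7, so successive shifts are 7, 8, 9, ….
For cheer: c+7=j, h+8=p, e+9=n, e+10=o, r+11=c.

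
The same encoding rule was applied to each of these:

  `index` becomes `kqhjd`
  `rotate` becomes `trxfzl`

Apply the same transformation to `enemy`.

In index: i→k is +2, n→q is +3, d→h is +4, e→j is +5 — the shift increases by 1 each position. The shift increases by 1 at each position, starting from +2: 2, 3, 4, ….
Applying it to enemy: e+2=g, n+3=q, e+4=i, m+5=r, y+6=e.

gqire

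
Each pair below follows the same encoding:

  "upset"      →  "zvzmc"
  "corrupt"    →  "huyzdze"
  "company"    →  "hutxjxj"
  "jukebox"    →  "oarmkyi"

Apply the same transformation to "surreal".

xayznkw

Letter i (0-indexed) is shifted by i+5, so successive shifts are 5, 6, 7, ….
On surreal: s+5=x, u+6=a, r+7=y, r+8=z, e+9=n, a+10=k, l+11=w.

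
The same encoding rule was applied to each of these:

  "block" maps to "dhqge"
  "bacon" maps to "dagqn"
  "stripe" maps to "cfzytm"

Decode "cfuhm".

b(1)→d(3) and l(11)→h(7) fit y≡3x+0 (mod 26); the inverse of 3 mod 26 is 9. Treating letters as 0–25, the rule is x ↦ 3x + 0 (mod 26).
Decoding cfuhm: c(2)→9·(2−0)≡18=s; f(5)→9·(5−0)≡19=t; u(20)→9·(20−0)≡24=y; h(7)→9·(7−0)≡11=l; m(12)→9·(12−0)≡4=e (all mod 26).

style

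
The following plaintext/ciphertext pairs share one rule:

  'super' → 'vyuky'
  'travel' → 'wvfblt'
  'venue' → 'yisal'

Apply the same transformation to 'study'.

vxzjf

In super: s→v is +3, u→y is +4, p→u is +5, e→k is +6 — the shift increases by 1 each position. Each letter shifts forward by (position + 3), i.e. 3, 4, 5, … — the shift grows by one for each successive letter.
Applying it to study: s+3=v, t+4=x, u+5=z, d+6=j, y+7=f.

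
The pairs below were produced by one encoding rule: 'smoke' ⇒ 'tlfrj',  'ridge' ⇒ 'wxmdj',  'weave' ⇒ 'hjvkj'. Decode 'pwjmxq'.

s(18)→t(19) and m(12)→l(11) fit y≡23x+21 (mod 26); the inverse of 23 mod 26 is 17. This is an affine cipher: with a=0,…,z=25, each position x becomes (23x+21) mod 26.
Reversing it on pwjmxq: p(15)→17·(15−21)≡2=c; w(22)→17·(22−21)≡17=r; j(9)→17·(9−21)≡4=e; m(12)→17·(12−21)≡3=d; x(23)→17·(23−21)≡8=i; q(16)→17·(16−21)≡19=t (all mod 26).

credit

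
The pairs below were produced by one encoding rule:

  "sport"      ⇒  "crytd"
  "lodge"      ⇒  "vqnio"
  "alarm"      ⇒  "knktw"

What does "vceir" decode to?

laugh

Shifts by position in sport: pos 0: s→c (+10), pos 1: p→r (+2), pos 2: o→y (+10), pos 3: r→t (+2) — repeating every 2. A repeating key of period 2 is used — shifts +10, +2 over and over.
Undoing it on vceir: v−10=l, c−2=a, e−10=u, i−2=g, r−10=h.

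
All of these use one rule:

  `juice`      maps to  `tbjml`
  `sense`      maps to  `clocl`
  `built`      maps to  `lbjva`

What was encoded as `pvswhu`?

format

The shifts repeat in a cycle of length 3: positions 0,1,… shift by +10, +7, +1, then the pattern repeats.
Decoding pvswhu: p−10=f, v−7=o, s−1=r, w−10=m, h−7=a, u−1=t.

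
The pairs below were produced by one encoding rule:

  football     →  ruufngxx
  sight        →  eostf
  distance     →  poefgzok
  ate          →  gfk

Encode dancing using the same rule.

The shift depends on letter class: consonant f→r is +12, but vowel o→u is +6. The rule splits by letter class: vowels +6, consonants +12.
On dancing: d(cons)+12=p, a(vowel)+6=g, n(cons)+12=z, c(cons)+12=o, i(vowel)+6=o, n(cons)+12=z, g(cons)+12=s.

pgzoozs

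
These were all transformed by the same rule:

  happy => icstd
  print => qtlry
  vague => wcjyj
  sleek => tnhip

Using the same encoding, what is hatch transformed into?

In happy: h→i is +1, a→c is +2, p→s is +3, p→t is +4 — the shift increases by 1 each position. Letter i (0-indexed) is shifted by i+1, so successive shifts are 1, 2, 3, ….
Applying it to hatch: h+1=i, a+2=c, t+3=w, c+4=g, h+5=m.

icwgm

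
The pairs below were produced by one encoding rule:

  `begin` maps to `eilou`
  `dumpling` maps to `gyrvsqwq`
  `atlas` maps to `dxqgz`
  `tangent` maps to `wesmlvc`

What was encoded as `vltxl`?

shore

In begin: b→e is +3, e→i is +4, g→l is +5, i→o is +6 — the shift increases by 1 each position. The shift increases by 1 at each position, starting from +3: 3, 4, 5, ….
Reversing it on vltxl: v−3=s, l−4=h, t−5=o, x−6=r, l−7=e.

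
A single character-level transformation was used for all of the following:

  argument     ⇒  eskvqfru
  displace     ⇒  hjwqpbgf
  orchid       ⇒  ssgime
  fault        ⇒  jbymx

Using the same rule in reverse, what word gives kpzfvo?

Shifts by position in argument: pos 0: a→e (+4), pos 1: r→s (+1), pos 2: g→k (+4), pos 3: u→v (+1) — repeating every 2. A repeating key of period 2 is used — shifts +4, +1 over and over.
Decoding kpzfvo: k−4=g, p−1=o, z−4=v, f−1=e, v−4=r, o−1=n.

govern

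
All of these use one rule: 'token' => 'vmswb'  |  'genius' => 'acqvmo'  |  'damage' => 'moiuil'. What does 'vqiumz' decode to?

The output letters match the input read backwards, each shifted +8: token reversed is nekot. Two steps: reverse the string, then apply a Caesar shift of +8.
Decoding vqiumz: shift back: v−8=n, q−8=i, i−8=a, u−8=m, m−8=e, z−8=r → niamer; then reverse → remain.

remain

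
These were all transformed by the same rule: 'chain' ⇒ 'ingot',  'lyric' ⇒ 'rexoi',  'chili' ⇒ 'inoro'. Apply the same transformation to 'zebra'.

fkhxg

Compare letters: c→i is +6, h→n is +6, a→g is +6 — a constant shift. Each letter is shifted forward by 6 in the alphabet (a Caesar shift of +6).
On zebra: z+6=f, e+6=k, b+6=h, r+6=x, a+6=g.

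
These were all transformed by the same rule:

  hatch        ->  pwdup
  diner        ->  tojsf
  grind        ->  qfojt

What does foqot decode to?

rigid

Each letter's alphabet position (a=0..z=25) is mapped through 25·x+22 mod 26 — an affine cipher.
Undoing it on foqot: f(5)→25·(5−22)≡17=r; o(14)→25·(14−22)≡8=i; q(16)→25·(16−22)≡6=g; o(14)→25·(14−22)≡8=i; t(19)→25·(19−22)≡3=d (all mod 26).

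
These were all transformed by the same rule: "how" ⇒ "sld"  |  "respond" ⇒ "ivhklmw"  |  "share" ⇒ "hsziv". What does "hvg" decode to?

Each pair mirrors across the alphabet (h↔s, o↔l, w↔d): positions sum to 25. This is the alphabet-reversal cipher (Atbash): a becomes z, b becomes y, etc.
Undoing it on hvg: h↔s, v↔e, g↔t.

set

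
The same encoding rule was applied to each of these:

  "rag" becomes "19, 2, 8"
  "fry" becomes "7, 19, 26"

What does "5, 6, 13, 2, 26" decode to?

The number is (letter's place in the alphabet, a=1) + 1.
Undoing it on 5, 6, 13, 2, 26: 5→(5−1)÷1=4=d, 6→(6−1)÷1=5=e, 13→(13−1)÷1=12=l, 2→(2−1)÷1=1=a, 26→(26−1)÷1=25=y.

delay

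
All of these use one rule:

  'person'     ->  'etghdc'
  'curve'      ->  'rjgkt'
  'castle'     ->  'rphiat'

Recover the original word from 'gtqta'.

rebel

It's a constant shift of +15 (ROT15).
Decoding gtqta: g−15=r, t−15=e, q−15=b, t−15=e, a−15=l.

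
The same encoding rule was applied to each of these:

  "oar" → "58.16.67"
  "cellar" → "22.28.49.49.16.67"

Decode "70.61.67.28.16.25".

spread

o(#15)→58 and a(#1)→16: differences scale by 3, so n = 3·pos + 13. Each letter becomes 3×(its alphabet position, a=1..z=26) + 13.
Undoing it on 70.61.67.28.16.25: 70→(70−13)÷3=19=s, 61→(61−13)÷3=16=p, 67→(67−13)÷3=18=r, 28→(28−13)÷3=5=e, 16→(16−13)÷3=1=a, 25→(25−13)÷3=4=d.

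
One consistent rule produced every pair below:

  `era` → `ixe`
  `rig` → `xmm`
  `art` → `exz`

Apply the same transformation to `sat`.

yez

The shift depends on letter class: consonant r→x is +6, but vowel e→i is +4. The rule splits by letter class: vowels +4, consonants +6.
For sat: s(cons)+6=y, a(vowel)+4=e, t(cons)+6=z.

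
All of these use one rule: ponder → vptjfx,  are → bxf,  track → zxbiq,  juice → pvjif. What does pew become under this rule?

The shift depends on letter class: consonant p→v is +6, but vowel o→p is +1. Two shifts are in play — +1 for a/e/i/o/u, +6 for every other letter.
Applying it to pew: p(cons)+6=v, e(vowel)+1=f, w(cons)+6=c.

vfc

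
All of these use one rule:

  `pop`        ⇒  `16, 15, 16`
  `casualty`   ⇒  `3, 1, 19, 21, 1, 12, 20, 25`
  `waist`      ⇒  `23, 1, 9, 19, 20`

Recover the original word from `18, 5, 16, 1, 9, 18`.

repair

p is letter #16 and maps to 16: an offset of 0. Letters become their 1-indexed alphabet positions: a=1 … z=26.
Undoing it on 18, 5, 16, 1, 9, 18: 18=r, 5=e, 16=p, 1=a, 9=i, 18=r.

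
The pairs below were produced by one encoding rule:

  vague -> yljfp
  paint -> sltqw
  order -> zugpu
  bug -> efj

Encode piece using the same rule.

stpfp

The shift depends on letter class: consonant v→y is +3, but vowel a→l is +11. Two shifts are in play — +11 for a/e/i/o/u, +3 for every other letter.
Applying it to piece: p(cons)+3=s, i(vowel)+11=t, e(vowel)+11=p, c(cons)+3=f, e(vowel)+11=p.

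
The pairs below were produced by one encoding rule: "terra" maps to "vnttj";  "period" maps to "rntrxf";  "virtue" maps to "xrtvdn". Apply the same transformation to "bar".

The shift depends on letter class: consonant t→v is +2, but vowel e→n is +9. Vowels shift forward by 9 and consonants shift forward by 2.
Applying it to bar: b(cons)+2=d, a(vowel)+9=j, r(cons)+2=t.

djt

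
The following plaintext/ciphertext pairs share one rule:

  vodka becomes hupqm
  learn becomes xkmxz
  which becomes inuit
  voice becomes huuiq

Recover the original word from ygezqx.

It's a Vigenère-style cipher with numeric key [12,6]: position i shifts by key[i mod 2].
Decoding ygezqx: y−12=m, g−6=a, e−12=s, z−6=t, q−12=e, x−6=r.

master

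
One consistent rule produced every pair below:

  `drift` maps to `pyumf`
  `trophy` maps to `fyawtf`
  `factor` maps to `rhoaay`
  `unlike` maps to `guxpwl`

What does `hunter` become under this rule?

Shifts by position in drift: pos 0: d→p (+12), pos 1: r→y (+7), pos 2: i→u (+12), pos 3: f→m (+7) — repeating every 2. It's a Vigenère-style cipher with numeric key [12,7]: position i shifts by key[i mod 2].
For hunter: h+12=t, u+7=b, n+12=z, t+7=a, e+12=q, r+7=y.

tbzaqy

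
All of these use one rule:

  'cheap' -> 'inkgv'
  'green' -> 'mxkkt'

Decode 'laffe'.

Compare letters: c→i is +6, h→n is +6, e→k is +6 — a constant shift. This is a Caesar cipher with shift 6.
Undoing it on laffe: l−6=f, a−6=u, f−6=z, f−6=z, e−6=y.

fuzzy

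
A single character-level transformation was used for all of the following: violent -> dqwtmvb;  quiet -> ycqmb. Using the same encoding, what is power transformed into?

Compare letters: v→d is +8, i→q is +8, o→w is +8 — a constant shift. Each letter is shifted forward by 8 in the alphabet (a Caesar shift of +8).
Applying it to power: p+8=x, o+8=w, w+8=e, e+8=m, r+8=z.

xwemz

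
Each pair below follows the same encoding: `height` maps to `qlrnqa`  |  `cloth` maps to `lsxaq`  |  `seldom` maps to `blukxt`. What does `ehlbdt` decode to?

vacuum

Shifts by position in height: pos 0: h→q (+9), pos 1: e→l (+7), pos 2: i→r (+9), pos 3: g→n (+7) — repeating every 2. The shifts repeat in a cycle of length 2: positions 0,1,… shift by +9, +7, then the pattern repeats.
Reversing it on ehlbdt: e−9=v, h−7=a, l−9=c, b−7=u, d−9=u, t−7=m.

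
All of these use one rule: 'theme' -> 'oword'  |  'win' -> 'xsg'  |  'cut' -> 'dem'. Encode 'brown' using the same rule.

The output letters match the input read backwards, each shifted +10: theme reversed is emeht. Two steps: reverse the string, then apply a Caesar shift of +10.
Applying it to brown: reverse → nworb; then shift: n+10=x, w+10=g, o+10=y, r+10=b, b+10=l.

xgybl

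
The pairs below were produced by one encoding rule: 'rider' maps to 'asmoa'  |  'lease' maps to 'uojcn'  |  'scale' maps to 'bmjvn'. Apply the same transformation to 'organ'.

A repeating key of period 2 is used — shifts +9, +10 over and over.
Applying it to organ: o+9=x, r+10=b, g+9=p, a+10=k, n+9=w.

xbpkw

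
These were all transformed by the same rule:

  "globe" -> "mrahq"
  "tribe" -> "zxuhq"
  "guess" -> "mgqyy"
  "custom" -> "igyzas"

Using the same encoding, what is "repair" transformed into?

The shift depends on letter class: consonant g→m is +6, but vowel o→a is +12. The rule splits by letter class: vowels +12, consonants +6.
Applying it to repair: r(cons)+6=x, e(vowel)+12=q, p(cons)+6=v, a(vowel)+12=m, i(vowel)+12=u, r(cons)+6=x.

xqvmux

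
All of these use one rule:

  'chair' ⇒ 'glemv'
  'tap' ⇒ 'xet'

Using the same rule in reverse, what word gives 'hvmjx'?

It's a constant shift of +4 (ROT4).
Decoding hvmjx: h−4=d, v−4=r, m−4=i, j−4=f, x−4=t.

drift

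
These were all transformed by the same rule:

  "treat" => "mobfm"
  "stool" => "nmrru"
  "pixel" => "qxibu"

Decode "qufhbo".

player

t(19)→m(12) and r(17)→o(14) fit y≡25x+5 (mod 26); the inverse of 25 mod 26 is 25. This is an affine cipher: with a=0,…,z=25, each position x becomes (25x+5) mod 26.
Reversing it on qufhbo: q(16)→25·(16−5)≡15=p; u(20)→25·(20−5)≡11=l; f(5)→25·(5−5)≡0=a; h(7)→25·(7−5)≡24=y; b(1)→25·(1−5)≡4=e; o(14)→25·(14−5)≡17=r (all mod 26).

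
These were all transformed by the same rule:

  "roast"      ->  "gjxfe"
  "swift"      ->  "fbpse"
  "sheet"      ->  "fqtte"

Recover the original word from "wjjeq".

booth

This is an affine cipher: with a=0,…,z=25, each position x becomes (25x+23) mod 26.
Decoding wjjeq: w(22)→25·(22−23)≡1=b; j(9)→25·(9−23)≡14=o; j(9)→25·(9−23)≡14=o; e(4)→25·(4−23)≡19=t; q(16)→25·(16−23)≡7=h (all mod 26).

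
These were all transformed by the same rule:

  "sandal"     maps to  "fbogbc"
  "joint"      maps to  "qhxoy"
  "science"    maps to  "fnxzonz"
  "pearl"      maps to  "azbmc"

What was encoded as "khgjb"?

vodka

s(18)→f(5) and a(0)→b(1) fit y≡19x+1 (mod 26); the inverse of 19 mod 26 is 11. Treating letters as 0–25, the rule is x ↦ 19x + 1 (mod 26).
Reversing it on khgjb: k(10)→11·(10−1)≡21=v; h(7)→11·(7−1)≡14=o; g(6)→11·(6−1)≡3=d; j(9)→11·(9−1)≡10=k; b(1)→11·(1−1)≡0=a (all mod 26).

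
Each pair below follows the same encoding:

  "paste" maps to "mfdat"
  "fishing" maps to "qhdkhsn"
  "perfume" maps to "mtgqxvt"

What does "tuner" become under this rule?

p(15)→m(12) and a(0)→f(5) fit y≡23x+5 (mod 26); the inverse of 23 mod 26 is 17. Treating letters as 0–25, the rule is x ↦ 23x + 5 (mod 26).
For tuner: t(19)→23·19+5≡0=a; u(20)→23·20+5≡23=x; n(13)→23·13+5≡18=s; e(4)→23·4+5≡19=t; r(17)→23·17+5≡6=g (all mod 26).

axstg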